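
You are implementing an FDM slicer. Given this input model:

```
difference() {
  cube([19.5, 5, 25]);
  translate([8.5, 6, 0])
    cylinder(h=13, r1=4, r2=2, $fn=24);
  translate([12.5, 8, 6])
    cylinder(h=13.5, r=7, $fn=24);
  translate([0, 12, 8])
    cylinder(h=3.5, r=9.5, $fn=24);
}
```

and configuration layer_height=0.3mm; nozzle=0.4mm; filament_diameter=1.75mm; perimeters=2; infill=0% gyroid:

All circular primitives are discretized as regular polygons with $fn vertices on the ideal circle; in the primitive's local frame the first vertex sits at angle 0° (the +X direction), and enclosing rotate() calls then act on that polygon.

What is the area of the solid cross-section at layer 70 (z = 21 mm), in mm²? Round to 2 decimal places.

97.50 mm²

At z = 21 mm: the cube (footprint 19.5×5) is included at this height (area 97.50 mm²); the cone at (8.5, 6) is absent (z outside [0, 13]); the cylinder at (12.5, 8) is not intersected at this z (z outside [6, 19.5]); the cylinder at (0, 12) is not intersected at this z (z outside [8, 11.5]); Taking the first minus the rest: none of the subtracted shapes is present at this height, so the 19.5×5 cube is unchanged — area = 97.50 mm². Overall, the cross-section is a single solid region. Net area = 97.50 mm².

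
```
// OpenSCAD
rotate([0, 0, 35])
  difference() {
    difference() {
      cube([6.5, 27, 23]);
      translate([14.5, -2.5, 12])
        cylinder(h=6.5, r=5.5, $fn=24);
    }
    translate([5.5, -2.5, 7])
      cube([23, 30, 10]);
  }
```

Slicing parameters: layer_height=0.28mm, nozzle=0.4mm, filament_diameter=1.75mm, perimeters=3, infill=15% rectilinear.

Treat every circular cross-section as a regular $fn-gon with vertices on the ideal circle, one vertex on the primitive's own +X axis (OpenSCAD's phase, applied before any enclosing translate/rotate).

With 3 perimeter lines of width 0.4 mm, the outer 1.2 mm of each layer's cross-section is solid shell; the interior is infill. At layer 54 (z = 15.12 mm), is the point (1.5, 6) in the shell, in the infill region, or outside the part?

shell

At z = 15.12 mm: the cube is present — its section is the full 6.5×27 rectangle; the r=5.5 cylinder at (14.5, -2.5) contributes a regular 24-gon of circumradius 5.5; After the difference (first − rest): starting from the 6.5×27 cube, the r=5.5 cylinder at (14.5, -2.5) misses the remaining region (no effect) — 1 connected region; the cube at (5.5, -2.5) (footprint 23×30) is included at this height; Taking the first minus the rest: starting from the result so far, the 23×30 cube at (5.5, -2.5) partially overlaps it — only the 27.00 mm² overlap (of its 690.00 mm²) is removed, clipping the outline — 1 connected region; (rotated 35° about Z; rotation is an isometry so areas/perimeters/island counts are preserved). Overall, the cross-section is a single solid region. Undo the 35° rotation: the query point maps to (4.670, 4.055) in the un-rotated model frame. The nearest boundary edge runs (5.50, 27.00)→(5.50, 0.00); distance from the point to it = 0.83 mm. The point is inside the cross-section, 0.83 mm from the nearest boundary — within the 1.2 mm shell band (3 × 0.4).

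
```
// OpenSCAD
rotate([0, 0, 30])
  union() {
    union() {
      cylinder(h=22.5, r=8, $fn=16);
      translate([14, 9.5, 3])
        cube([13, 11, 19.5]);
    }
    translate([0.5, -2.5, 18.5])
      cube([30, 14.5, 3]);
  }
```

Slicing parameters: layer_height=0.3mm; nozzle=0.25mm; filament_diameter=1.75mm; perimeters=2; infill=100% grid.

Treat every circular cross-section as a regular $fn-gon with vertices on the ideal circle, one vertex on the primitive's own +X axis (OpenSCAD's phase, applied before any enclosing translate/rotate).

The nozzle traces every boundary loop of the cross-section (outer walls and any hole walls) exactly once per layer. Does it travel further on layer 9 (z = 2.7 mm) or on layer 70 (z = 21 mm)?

layer 70 (z = 21 mm)

Layer 9 (z = 2.7): the cylinder: section is a regular 16-gon, circumradius r=8 (perimeter = 2·16·8.000·sin(180°/16) = 49.94 mm); the cube at (14, 9.5) is not intersected at this z (z outside [3, 22.5]); Merging all regions: only the r=8 cylinder is present, so the union is just that shape — boundary = 49.94 mm; the cube at (0.5, -2.5) is absent (z outside [18.5, 21.5]); Taking the union: only the result so far is present, so the union is just that shape — boundary = 49.94 mm; (rotated 30° about Z; rotation is an isometry so areas/perimeters/island counts are preserved). So its perimeter = 49.94 mm. Layer 70 (z = 21): the r=8 cylinder gives a regular 16-gon of circumradius 8 (constant along its height) (perimeter = 2·16·8.000·sin(180°/16) = 49.94 mm); the cube at (14, 9.5) (footprint 13×11) is included at this height (perimeter 48.00 mm); Merging all regions: the 2 present regions are separate (no shared area or edge), so areas and boundary lengths simply add and each stays a separate island — boundary = 97.94 mm; the cube at (0.5, -2.5) (footprint 30×14.5) is included at this height (perimeter 89.00 mm); Combining (union): the regions partially overlap (shared area 95.64 mm²), so the edge portions inside another operand are dropped and the merged outline is re-measured after clipping — boundary = 124.01 mm; (rotated 30° about Z; rotation is an isometry so areas/perimeters/island counts are preserved). So its perimeter = 124.01 mm. Layer 70 is larger (124.01 vs 49.94 mm).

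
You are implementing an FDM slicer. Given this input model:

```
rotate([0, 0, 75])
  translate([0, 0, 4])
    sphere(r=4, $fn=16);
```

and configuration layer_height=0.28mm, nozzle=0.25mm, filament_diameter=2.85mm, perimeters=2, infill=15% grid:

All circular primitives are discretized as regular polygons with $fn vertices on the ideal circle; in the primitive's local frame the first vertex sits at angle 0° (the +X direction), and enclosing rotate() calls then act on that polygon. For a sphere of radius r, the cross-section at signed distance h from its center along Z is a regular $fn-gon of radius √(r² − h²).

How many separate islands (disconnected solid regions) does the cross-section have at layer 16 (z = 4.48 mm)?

1

At z = 4.48 mm: the sphere: section is a regular 16-gon, circumradius = √(r²−h²) = √(4²−0.48²) = 3.971; (rotated 75° about Z; rotation is an isometry so areas/perimeters/island counts are preserved). Overall, the cross-section is a single solid region. Island count = 1.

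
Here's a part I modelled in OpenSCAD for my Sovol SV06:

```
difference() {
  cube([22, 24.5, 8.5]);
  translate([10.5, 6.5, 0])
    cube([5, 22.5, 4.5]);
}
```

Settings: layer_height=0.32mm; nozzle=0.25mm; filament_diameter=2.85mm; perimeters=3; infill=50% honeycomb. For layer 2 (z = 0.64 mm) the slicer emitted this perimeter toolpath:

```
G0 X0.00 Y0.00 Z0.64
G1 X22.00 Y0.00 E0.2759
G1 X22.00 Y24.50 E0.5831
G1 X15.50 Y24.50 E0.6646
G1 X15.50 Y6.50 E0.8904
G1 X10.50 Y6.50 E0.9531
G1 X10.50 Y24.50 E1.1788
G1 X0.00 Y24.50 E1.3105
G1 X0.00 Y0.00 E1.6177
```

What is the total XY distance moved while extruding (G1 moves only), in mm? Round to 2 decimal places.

Sum the Euclidean lengths of each G1 segment: total = 129.00 mm.

129.00 mm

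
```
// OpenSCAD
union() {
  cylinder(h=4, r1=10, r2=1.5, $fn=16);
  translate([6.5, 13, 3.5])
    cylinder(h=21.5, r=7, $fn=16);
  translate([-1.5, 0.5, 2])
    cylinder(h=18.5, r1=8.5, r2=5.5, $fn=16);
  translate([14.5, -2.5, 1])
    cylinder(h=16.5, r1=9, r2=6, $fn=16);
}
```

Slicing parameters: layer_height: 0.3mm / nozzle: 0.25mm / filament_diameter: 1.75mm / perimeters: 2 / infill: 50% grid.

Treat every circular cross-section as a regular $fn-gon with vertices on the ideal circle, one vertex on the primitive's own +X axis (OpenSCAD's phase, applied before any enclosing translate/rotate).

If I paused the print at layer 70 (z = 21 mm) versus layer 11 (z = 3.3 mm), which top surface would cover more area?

layer 11 (z = 3.3 mm)

Layer 70 (z = 21): the cone does not reach this height (z outside [0, 4]); the r=7 cylinder at (6.5, 13) contributes a regular 16-gon of circumradius 7 (area = (16/2)·7.000²·sin(360°/16) = 150.01 mm²); the cone at (-1.5, 0.5) is not intersected at this z (z outside [2, 20.5]); the cone at (14.5, -2.5) is absent (z outside [1, 17.5]); Combining (union): only the r=7 cylinder at (6.5, 13) is present, so the union is just that shape — area = 150.01 mm². So its area = 150.01 mm². Layer 11 (z = 3.3): the cone: at t=0.825 of its height the radius interpolates to r₁+(r₂−r₁)t = 2.988, giving a regular 16-gon of that circumradius (area = (16/2)·2.988²·sin(360°/16) = 27.32 mm²); the cylinder at (6.5, 13) does not reach this height (z outside [3.5, 25]); the cone at (-1.5, 0.5) contributes a regular 16-gon of circumradius 8.289 (interpolated between r1=8.5 and r2=5.5 at t=0.070) (area = (16/2)·8.289²·sin(360°/16) = 210.36 mm²); the cone at (14.5, -2.5) (r1=9→r2=6) has section circumradius 8.582 here — a regular 16-gon (area = (16/2)·8.582²·sin(360°/16) = 225.47 mm²); Combining (union): the regions partially overlap — summed areas 463.15 mm² minus the doubly-counted overlap 28.29 mm² gives 434.86 mm² — area = 434.86 mm². So its area = 434.86 mm². Layer 11 is larger (434.86 vs 150.01 mm²).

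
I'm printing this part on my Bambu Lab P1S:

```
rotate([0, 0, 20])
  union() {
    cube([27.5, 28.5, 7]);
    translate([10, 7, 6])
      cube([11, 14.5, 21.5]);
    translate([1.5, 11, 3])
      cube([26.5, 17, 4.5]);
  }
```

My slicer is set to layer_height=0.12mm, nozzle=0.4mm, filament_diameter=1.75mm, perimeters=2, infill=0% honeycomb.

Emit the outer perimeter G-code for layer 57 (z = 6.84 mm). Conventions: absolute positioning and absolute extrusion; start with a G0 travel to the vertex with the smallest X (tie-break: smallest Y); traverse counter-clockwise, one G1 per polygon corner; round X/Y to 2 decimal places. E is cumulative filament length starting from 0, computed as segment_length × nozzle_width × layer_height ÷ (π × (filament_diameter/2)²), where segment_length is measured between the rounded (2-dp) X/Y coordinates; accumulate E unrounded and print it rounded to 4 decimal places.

At z = 6.84 mm: the 27.5×28.5 cube contributes its full rectangle; the cube at (10, 7) is present — its section is the full 11×14.5 rectangle; the 26.5×17 cube at (1.5, 11) contributes its full rectangle; Merging all regions: the regions partially overlap (shared area 601.50 mm²), so overlapping operands fuse into one piece — 1 connected region; (whole slice rotated 20° about Z — lengths, areas and connectivity unchanged). The outline is a single polygon with 8 vertices. Extrusion per mm of travel: 0.4 × 0.12 / (π × 0.875²) = 0.019956. Accumulating E over each segment gives final E = 2.2550.

G0 X-9.75 Y26.78 Z6.84
G1 X0.00 Y0.00 E0.5687
G1 X25.84 Y9.41 E1.1175
G1 X22.08 Y19.74 E1.3369
G1 X22.55 Y19.91 E1.3469
G1 X16.73 Y35.89 E1.6863
G1 X16.26 Y35.72 E1.6963
G1 X16.09 Y36.19 E1.7062
G1 X-9.75 Y26.78 E2.2550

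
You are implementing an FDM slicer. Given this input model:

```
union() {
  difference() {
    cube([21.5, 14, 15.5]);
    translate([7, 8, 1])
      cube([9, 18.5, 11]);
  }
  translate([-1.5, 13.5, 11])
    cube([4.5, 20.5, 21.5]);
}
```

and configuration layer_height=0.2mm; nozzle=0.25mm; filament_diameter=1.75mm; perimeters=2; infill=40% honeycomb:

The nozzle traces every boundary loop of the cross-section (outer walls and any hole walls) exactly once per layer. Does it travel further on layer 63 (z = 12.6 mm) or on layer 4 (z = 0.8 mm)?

Layer 63 (z = 12.6): the 21.5×14 cube contributes its full rectangle (perimeter 71.00 mm); the cube at (7, 8) does not reach this height (z outside [1, 12]); After the difference (first − rest): none of the subtracted shapes is present at this height, so the 21.5×14 cube is unchanged — boundary = 71.00 mm; the cube at (-1.5, 13.5) is present — its section is the full 4.5×20.5 rectangle (perimeter 50.00 mm); Merging all regions: the regions partially overlap (shared area 1.50 mm²), so the edge portions inside another operand are dropped and the merged outline is re-measured after clipping — boundary = 114.00 mm. So its perimeter = 114.00 mm. Layer 4 (z = 0.8): the cube (footprint 21.5×14) is included at this height (perimeter 71.00 mm); the cube at (7, 8) does not reach this height (z outside [1, 12]); Taking the first minus the rest: none of the subtracted shapes is present at this height, so the 21.5×14 cube is unchanged — boundary = 71.00 mm; the cube at (-1.5, 13.5) does not reach this height (z outside [11, 32.5]); Merging all regions: only that combined region is present, so the union is just that shape — boundary = 71.00 mm. So its perimeter = 71.00 mm. Layer 63 is larger (114.00 vs 71.00 mm).

layer 63 (z = 12.6 mm)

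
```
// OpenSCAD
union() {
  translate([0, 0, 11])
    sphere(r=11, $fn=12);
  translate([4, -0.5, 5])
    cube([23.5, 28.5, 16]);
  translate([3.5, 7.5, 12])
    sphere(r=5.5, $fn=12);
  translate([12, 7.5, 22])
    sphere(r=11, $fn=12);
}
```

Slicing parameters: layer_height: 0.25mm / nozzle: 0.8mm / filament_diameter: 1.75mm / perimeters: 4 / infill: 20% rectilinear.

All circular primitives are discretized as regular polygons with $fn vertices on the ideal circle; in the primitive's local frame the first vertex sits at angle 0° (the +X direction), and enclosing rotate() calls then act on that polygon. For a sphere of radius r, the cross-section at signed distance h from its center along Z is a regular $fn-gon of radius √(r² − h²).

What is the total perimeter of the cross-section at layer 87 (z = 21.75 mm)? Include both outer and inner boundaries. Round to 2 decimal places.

82.80 mm

At z = 21.75 mm: the r=11 sphere slices to a regular 12-gon of circumradius 2.332 (√(r²−h²) with h=10.75 from center) (perimeter = 2·12·2.332·sin(180°/12) = 14.48 mm); the cube at (4, -0.5) is not intersected at this z (z outside [5, 21]); the sphere at (3.5, 7.5) does not reach this height (|z−center|=9.750 > r=5.5); the sphere at (12, 7.5): section is a regular 12-gon, circumradius = √(r²−h²) = √(11²−0.25²) = 10.997 (perimeter = 2·12·10.997·sin(180°/12) = 68.31 mm); Taking the union: the 2 present regions are separate (no shared area or edge), so areas and boundary lengths simply add and each stays a separate island — boundary = 82.80 mm. Overall, the cross-section has 2 separate islands. Total boundary length (outer) = 82.80 mm.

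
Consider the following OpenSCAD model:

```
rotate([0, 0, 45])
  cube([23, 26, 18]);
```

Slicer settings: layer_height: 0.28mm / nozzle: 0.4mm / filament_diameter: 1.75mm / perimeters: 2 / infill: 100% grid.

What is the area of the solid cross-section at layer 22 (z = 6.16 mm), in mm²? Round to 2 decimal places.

At z = 6.16 mm: the cube is present — its section is the full 23×26 rectangle (area 598.00 mm²); (whole slice rotated 45° about Z — lengths, areas and connectivity unchanged). Overall, the cross-section is a single solid region. Net area = 598.00 mm².

598.00 mm²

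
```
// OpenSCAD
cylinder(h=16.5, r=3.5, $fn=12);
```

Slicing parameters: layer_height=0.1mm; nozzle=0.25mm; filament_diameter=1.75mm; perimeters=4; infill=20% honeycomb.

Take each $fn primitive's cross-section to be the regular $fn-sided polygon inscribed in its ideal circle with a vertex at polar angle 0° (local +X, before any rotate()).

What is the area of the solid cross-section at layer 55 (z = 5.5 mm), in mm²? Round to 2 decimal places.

36.75 mm²

At z = 5.5 mm: the r=3.5 cylinder gives a regular 12-gon of circumradius 3.5 (constant along its height) (area = (12/2)·3.500²·sin(360°/12) = 36.75 mm²). Overall, the cross-section is a single solid region. Net area = 36.75 mm².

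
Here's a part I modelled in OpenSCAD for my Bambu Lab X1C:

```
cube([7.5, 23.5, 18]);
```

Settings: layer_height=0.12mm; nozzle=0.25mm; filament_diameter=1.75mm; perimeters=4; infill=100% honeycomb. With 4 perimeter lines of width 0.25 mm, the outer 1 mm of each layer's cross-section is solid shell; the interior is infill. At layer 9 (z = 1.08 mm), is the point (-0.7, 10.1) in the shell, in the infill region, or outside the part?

outside

At z = 1.08 mm: the cube (footprint 7.5×23.5) is included at this height. Overall, the cross-section is a single solid region. The nearest boundary edge runs (0.00, 23.50)→(0.00, 0.00); distance from the point to it = 0.70 mm. The point is not inside any of the regions above, so it lies outside the cross-section (0.70 mm from the nearest boundary).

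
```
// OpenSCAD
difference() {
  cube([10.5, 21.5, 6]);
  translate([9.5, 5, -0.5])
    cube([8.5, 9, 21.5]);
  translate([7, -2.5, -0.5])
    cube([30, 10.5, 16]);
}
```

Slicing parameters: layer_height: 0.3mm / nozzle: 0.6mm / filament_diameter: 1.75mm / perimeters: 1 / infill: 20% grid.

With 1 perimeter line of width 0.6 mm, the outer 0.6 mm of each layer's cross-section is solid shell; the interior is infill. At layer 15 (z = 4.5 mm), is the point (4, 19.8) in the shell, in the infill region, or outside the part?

At z = 4.5 mm: the 10.5×21.5 cube contributes its full rectangle; the cube at (9.5, 5) (footprint 8.5×9) is included at this height; the cube at (7, -2.5) (footprint 30×10.5) is included at this height; Subtracting the remaining from the first: starting from the 10.5×21.5 cube, the 8.5×9 cube at (9.5, 5) partially overlaps it — only the 9.00 mm² overlap (of its 76.50 mm²) is removed, clipping the outline; the 30×10.5 cube at (7, -2.5) partially overlaps it — only the 25.00 mm² overlap (of its 315.00 mm²) is removed, clipping the outline — 1 connected region. Overall, the cross-section is a single solid region. The nearest boundary edge runs (0.00, 21.50)→(10.50, 21.50); distance from the point to it = 1.70 mm. The point is inside the cross-section and 1.70 mm from the nearest boundary — more than the 0.6 mm shell width (1 × 0.6), so it's in the infill interior.

infill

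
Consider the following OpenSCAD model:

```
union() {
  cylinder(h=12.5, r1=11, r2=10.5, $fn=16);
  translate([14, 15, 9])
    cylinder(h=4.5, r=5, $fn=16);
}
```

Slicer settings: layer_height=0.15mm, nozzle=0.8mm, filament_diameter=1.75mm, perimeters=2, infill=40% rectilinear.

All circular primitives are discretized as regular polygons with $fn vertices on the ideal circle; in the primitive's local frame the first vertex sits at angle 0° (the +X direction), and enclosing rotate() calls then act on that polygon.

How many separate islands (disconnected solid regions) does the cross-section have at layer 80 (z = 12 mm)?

2

At z = 12 mm: the cone (r1=11→r2=10.5) has section circumradius 10.520 here — a regular 16-gon; the r=5 cylinder at (14, 15) gives a regular 16-gon of circumradius 5 (constant along its height); Taking the union: the 2 present regions are separate (no shared area or edge), so areas and boundary lengths simply add and each stays a separate island — 2 connected regions. Overall, the cross-section has 2 separate islands. Island count = 2.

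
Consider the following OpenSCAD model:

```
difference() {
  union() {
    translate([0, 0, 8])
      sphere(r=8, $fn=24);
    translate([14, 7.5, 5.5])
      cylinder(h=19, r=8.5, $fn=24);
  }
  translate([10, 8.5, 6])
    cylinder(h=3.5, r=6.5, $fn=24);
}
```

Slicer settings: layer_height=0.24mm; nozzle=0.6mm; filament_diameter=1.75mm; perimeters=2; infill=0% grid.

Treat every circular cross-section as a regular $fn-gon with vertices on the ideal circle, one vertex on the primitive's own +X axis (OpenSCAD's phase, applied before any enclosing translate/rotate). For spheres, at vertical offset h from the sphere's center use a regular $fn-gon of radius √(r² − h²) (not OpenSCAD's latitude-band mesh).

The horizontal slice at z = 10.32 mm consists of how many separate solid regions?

At z = 10.32 mm: the sphere: section is a regular 24-gon, circumradius = √(r²−h²) = √(8²−2.32²) = 7.656; the r=8.5 cylinder at (14, 7.5) contributes a regular 24-gon of circumradius 8.5; Taking the union: the regions partially overlap (shared area 0.28 mm²), so overlapping operands fuse into one piece — 1 connected region; the cylinder at (10, 8.5) does not reach this height (z outside [6, 9.5]); Taking the first minus the rest: none of the subtracted shapes is present at this height, so that combined region is unchanged — 1 connected region. The result has 1 disconnected region.

1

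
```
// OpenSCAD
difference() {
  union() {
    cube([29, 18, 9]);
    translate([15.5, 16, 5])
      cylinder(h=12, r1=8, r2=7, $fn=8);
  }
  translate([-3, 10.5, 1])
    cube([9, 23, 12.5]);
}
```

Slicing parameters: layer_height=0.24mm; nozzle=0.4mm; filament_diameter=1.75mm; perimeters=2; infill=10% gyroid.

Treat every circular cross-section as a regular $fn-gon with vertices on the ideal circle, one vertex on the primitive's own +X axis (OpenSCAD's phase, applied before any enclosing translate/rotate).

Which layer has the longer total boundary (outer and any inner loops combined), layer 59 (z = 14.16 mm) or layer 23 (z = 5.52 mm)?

layer 23 (z = 5.52 mm)

Layer 59 (z = 14.16): the cube is absent (z outside [0, 9]); the cone at (15.5, 16): at t=0.763 of its height the radius interpolates to r₁+(r₂−r₁)t = 7.237, giving a regular 8-gon of that circumradius (perimeter = 2·8·7.237·sin(180°/8) = 44.31 mm); Taking the union: only the cone at (15.5, 16) is present, so the union is just that shape — boundary = 44.31 mm; the cube at (-3, 10.5) is not intersected at this z (z outside [1, 13.5]); Subtracting the remaining from the first: none of the subtracted shapes is present at this height, so that combined region is unchanged — boundary = 44.31 mm. So its perimeter = 44.31 mm. Layer 23 (z = 5.52): the cube (footprint 29×18) is included at this height (perimeter 94.00 mm); the cone at (15.5, 16) contributes a regular 8-gon of circumradius 7.957 (interpolated between r1=8 and r2=7 at t=0.043) (perimeter = 2·8·7.957·sin(180°/8) = 48.72 mm); Taking the union: the regions partially overlap (shared area 119.70 mm²), so the edge portions inside another operand are dropped and the merged outline is re-measured after clipping — boundary = 99.77 mm; the cube at (-3, 10.5) (footprint 9×23) is included at this height (perimeter 64.00 mm); After the difference (first − rest): starting from that combined region, the 9×23 cube at (-3, 10.5) partially overlaps it — only the 45.00 mm² overlap (of its 207.00 mm²) is removed, clipping the outline — boundary = 99.77 mm. So its perimeter = 99.77 mm. Layer 23 is larger (99.77 vs 44.31 mm).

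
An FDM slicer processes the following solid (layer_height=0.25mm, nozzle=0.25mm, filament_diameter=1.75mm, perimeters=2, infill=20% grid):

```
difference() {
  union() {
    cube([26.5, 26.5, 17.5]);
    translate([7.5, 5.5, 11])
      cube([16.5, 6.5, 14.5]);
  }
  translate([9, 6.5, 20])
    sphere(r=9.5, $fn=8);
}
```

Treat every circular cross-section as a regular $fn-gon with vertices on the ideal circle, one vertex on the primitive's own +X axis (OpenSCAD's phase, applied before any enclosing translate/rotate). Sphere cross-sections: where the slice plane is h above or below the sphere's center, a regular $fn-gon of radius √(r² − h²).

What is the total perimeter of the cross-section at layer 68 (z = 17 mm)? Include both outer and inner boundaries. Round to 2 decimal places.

At z = 17 mm: the cube (footprint 26.5×26.5) is included at this height (perimeter 106.00 mm); the cube at (7.5, 5.5) (footprint 16.5×6.5) is included at this height (perimeter 46.00 mm); Combining (union): the 16.5×6.5 cube at (7.5, 5.5) lies entirely inside the 26.5×26.5 cube, so the union is just the 26.5×26.5 cube — boundary = 106.00 mm; the sphere at (9, 6.5): section is a regular 8-gon, circumradius = √(r²−h²) = √(9.5²−3²) = 9.014 (perimeter = 2·8·9.014·sin(180°/8) = 55.19 mm); After the difference (first − rest): starting from the result so far, the r=9.5 sphere at (9, 6.5) partially overlaps it — only the 214.55 mm² overlap (of its 229.81 mm²) is removed, clipping the outline — boundary = 135.78 mm. Overall, the cross-section has 2 separate islands. Total boundary length (outer) = 135.78 mm.

135.78 mm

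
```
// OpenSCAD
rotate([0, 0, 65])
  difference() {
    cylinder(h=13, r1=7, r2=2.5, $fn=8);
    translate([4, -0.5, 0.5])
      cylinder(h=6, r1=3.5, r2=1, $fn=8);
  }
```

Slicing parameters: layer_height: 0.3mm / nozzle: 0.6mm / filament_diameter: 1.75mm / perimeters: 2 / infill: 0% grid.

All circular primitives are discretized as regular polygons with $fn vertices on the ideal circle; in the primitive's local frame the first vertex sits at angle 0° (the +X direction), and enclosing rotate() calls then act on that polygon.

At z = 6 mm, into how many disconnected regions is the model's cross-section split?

At z = 6 mm: the cone contributes a regular 8-gon of circumradius 4.923 (interpolated between r1=7 and r2=2.5 at t=0.462); the cone at (4, -0.5) contributes a regular 8-gon of circumradius 1.208 (interpolated between r1=3.5 and r2=1 at t=0.917); After the difference (first − rest): starting from the cone, the cone at (4, -0.5) partially overlaps it — only the 3.48 mm² overlap (of its 4.13 mm²) is removed, clipping the outline — 1 connected region; (rotated 65° about Z; rotation is an isometry so areas/perimeters/island counts are preserved). The result has 1 disconnected region.

1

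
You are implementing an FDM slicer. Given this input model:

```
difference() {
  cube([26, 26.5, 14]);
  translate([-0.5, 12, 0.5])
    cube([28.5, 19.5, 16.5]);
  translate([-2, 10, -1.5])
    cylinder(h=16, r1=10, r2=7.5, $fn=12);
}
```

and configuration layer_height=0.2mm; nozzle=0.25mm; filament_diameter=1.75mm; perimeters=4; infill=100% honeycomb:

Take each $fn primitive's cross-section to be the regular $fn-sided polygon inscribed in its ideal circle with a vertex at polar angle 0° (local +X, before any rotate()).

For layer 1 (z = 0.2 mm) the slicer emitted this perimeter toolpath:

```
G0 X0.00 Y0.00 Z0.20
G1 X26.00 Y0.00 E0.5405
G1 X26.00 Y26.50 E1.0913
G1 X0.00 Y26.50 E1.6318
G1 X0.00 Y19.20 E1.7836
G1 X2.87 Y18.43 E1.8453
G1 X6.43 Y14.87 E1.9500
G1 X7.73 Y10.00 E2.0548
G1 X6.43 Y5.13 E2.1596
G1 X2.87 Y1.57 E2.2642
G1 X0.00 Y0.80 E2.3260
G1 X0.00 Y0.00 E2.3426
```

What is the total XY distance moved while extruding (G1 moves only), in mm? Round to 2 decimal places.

Sum the Euclidean lengths of each G1 segment: total = 112.69 mm.

112.69 mm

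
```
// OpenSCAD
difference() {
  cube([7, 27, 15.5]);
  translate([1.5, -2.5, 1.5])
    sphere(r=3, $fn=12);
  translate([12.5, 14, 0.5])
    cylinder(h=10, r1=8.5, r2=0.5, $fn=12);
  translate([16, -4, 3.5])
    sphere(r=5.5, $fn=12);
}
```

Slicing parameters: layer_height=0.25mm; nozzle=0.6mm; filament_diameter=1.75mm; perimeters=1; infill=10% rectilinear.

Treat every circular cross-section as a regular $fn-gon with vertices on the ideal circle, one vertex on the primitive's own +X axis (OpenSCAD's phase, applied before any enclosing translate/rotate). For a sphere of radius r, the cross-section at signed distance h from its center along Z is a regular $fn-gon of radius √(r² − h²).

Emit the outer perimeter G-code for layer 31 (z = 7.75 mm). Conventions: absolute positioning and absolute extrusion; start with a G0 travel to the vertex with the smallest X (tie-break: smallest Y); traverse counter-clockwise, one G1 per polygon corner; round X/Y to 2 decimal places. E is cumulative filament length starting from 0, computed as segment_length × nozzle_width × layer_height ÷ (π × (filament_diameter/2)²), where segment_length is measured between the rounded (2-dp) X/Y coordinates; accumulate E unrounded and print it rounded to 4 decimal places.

G0 X0.00 Y0.00 Z7.75
G1 X7.00 Y0.00 E0.4365
G1 X7.00 Y27.00 E2.1203
G1 X0.00 Y27.00 E2.5569
G1 X0.00 Y0.00 E4.2407

At z = 7.75 mm: the cube (footprint 7×27) is included at this height; the sphere at (1.5, -2.5) is not intersected at this z (|z−center|=6.250 > r=3); the cone at (12.5, 14) (r1=8.5→r2=0.5) has section circumradius 2.700 here — a regular 12-gon; the r=5.5 sphere at (16, -4) slices to a regular 12-gon of circumradius 3.491 (√(r²−h²) with h=4.25 from center); Subtracting the remaining from the first: starting from the 7×27 cube, the cone at (12.5, 14) misses the remaining region (no effect); the r=5.5 sphere at (16, -4) misses the remaining region (no effect) — 1 connected region. The outline is a single polygon with 4 vertices. Extrusion per mm of travel: 0.6 × 0.25 / (π × 0.875²) = 0.062363. Accumulating E over each segment gives final E = 4.2407.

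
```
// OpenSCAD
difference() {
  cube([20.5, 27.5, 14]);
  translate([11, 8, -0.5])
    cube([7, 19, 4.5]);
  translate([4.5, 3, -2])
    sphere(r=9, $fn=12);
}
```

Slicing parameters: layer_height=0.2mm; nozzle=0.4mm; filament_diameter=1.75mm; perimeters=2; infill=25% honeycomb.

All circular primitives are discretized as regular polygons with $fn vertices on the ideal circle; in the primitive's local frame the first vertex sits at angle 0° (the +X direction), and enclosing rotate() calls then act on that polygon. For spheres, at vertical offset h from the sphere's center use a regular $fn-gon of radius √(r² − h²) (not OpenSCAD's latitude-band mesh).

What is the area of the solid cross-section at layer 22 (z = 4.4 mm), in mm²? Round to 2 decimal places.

At z = 4.4 mm: the 20.5×27.5 cube contributes its full rectangle (area 563.75 mm²); the cube at (11, 8) does not reach this height (z outside [-0.5, 4]); the r=9 sphere at (4.5, 3) contributes a regular 12-gon of circumradius √(9²−6.4²) = 6.328 (area = (12/2)·6.328²·sin(360°/12) = 120.12 mm²); Subtracting the remaining from the first: starting from the 20.5×27.5 cube (563.75 mm²), the r=9 sphere at (4.5, 3) partially overlaps it — only the 86.42 mm² overlap (of its 120.12 mm²) is removed, clipping the outline — area = 477.33 mm². Overall, the cross-section is a single solid region. Net area = 477.33 mm².

477.33 mm²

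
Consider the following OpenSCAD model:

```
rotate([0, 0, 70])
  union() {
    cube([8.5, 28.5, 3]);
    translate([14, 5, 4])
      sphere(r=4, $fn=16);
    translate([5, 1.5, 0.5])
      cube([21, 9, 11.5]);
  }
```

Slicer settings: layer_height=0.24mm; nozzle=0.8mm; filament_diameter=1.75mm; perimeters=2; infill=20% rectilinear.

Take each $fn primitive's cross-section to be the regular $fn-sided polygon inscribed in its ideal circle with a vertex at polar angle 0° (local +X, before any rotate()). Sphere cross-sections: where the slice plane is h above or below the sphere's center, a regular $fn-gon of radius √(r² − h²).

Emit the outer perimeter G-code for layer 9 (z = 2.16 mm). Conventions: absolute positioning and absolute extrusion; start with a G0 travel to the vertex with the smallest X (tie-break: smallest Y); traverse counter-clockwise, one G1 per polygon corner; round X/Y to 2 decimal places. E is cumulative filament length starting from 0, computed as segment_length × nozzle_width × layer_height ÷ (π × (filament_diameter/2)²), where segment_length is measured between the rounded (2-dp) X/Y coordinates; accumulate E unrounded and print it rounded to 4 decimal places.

At z = 2.16 mm: the cube (footprint 8.5×28.5) is included at this height; the r=4 sphere at (14, 5) contributes a regular 16-gon of circumradius √(4²−1.84²) = 3.552; the 21×9 cube at (5, 1.5) contributes its full rectangle; Taking the union: the regions partially overlap (shared area 70.11 mm²), so overlapping operands fuse into one piece — 1 connected region; (whole slice rotated 70° about Z — lengths, areas and connectivity unchanged). The outline is a single polygon with 11 vertices. Extrusion per mm of travel: 0.8 × 0.24 / (π × 0.875²) = 0.079824. Accumulating E over each segment gives final E = 8.7002.

G0 X-26.78 Y9.75 Z2.16
G1 X0.00 Y0.00 E2.2750
G1 X2.91 Y7.99 E2.9537
G1 X1.50 Y8.50 E3.0734
G1 X3.29 Y13.42 E3.4914
G1 X3.43 Y13.65 E3.5128
G1 X3.47 Y13.91 E3.5338
G1 X7.48 Y24.95 E4.4714
G1 X-0.97 Y28.02 E5.1891
G1 X-6.96 Y11.58 E6.5858
G1 X-23.87 Y17.73 E8.0221
G1 X-26.78 Y9.75 E8.7002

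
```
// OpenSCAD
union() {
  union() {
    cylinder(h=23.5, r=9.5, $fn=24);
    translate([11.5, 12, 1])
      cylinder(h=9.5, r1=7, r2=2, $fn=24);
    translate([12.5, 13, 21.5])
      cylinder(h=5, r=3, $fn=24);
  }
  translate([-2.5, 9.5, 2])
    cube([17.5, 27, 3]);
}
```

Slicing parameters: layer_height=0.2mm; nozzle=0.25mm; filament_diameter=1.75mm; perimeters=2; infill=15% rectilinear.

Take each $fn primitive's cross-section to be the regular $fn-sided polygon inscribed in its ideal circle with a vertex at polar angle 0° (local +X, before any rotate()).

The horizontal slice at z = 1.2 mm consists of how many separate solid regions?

2

At z = 1.2 mm: the cylinder: section is a regular 24-gon, circumradius r=9.5; the cone at (11.5, 12) contributes a regular 24-gon of circumradius 6.895 (interpolated between r1=7 and r2=2 at t=0.021); the cylinder at (12.5, 13) is not intersected at this z (z outside [21.5, 26.5]); Taking the union: the 2 present regions are separate (no shared area or edge), so areas and boundary lengths simply add and each stays a separate island — 2 connected regions; the cube at (-2.5, 9.5) is absent (z outside [2, 5]); Combining (union): only the result so far is present, so the union is just that shape — 2 connected regions. The result has 2 disconnected regions.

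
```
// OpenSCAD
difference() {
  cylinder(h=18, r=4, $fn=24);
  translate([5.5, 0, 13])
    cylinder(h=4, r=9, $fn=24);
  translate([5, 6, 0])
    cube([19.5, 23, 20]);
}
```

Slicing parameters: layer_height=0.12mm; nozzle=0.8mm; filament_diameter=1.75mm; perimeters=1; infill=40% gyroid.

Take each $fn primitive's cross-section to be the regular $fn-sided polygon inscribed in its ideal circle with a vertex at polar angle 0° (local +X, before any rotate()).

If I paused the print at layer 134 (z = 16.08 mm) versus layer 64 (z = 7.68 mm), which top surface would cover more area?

Layer 134 (z = 16.08): the cylinder: section is a regular 24-gon, circumradius r=4 (area = (24/2)·4.000²·sin(360°/24) = 49.69 mm²); the cylinder at (5.5, 0): section is a regular 24-gon, circumradius r=9 (area = (24/2)·9.000²·sin(360°/24) = 251.57 mm²); the 19.5×23 cube at (5, 6) contributes its full rectangle (area 448.50 mm²); Taking the first minus the rest: starting from the r=4 cylinder (49.69 mm²), the r=9 cylinder at (5.5, 0) partially overlaps it — only the 47.87 mm² overlap (of its 251.57 mm²) is removed, clipping the outline; the 19.5×23 cube at (5, 6) misses the remaining region (no effect) — area = 1.82 mm². So its area = 1.82 mm². Layer 64 (z = 7.68): the r=4 cylinder contributes a regular 24-gon of circumradius 4 (area = (24/2)·4.000²·sin(360°/24) = 49.69 mm²); the cylinder at (5.5, 0) is absent (z outside [13, 17]); the cube at (5, 6) is present — its section is the full 19.5×23 rectangle (area 448.50 mm²); After the difference (first − rest): starting from the r=4 cylinder (49.69 mm²), the 19.5×23 cube at (5, 6) misses the remaining region (no effect) — area = 49.69 mm². So its area = 49.69 mm². Layer 64 is larger (49.69 vs 1.82 mm²).

layer 64 (z = 7.68 mm)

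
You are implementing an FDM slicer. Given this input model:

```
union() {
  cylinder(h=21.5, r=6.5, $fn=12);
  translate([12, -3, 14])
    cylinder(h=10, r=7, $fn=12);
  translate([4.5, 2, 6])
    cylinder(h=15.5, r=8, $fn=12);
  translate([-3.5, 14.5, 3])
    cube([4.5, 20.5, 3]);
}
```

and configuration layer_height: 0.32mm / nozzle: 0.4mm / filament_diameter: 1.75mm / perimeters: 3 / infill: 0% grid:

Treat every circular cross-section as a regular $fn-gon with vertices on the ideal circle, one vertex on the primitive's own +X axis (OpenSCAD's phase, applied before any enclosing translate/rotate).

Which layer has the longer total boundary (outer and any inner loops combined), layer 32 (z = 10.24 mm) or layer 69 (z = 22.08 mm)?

layer 32 (z = 10.24 mm)

Layer 32 (z = 10.24): the r=6.5 cylinder gives a regular 12-gon of circumradius 6.5 (constant along its height) (perimeter = 2·12·6.500·sin(180°/12) = 40.38 mm); the cylinder at (12, -3) does not reach this height (z outside [14, 24]); the r=8 cylinder at (4.5, 2) contributes a regular 12-gon of circumradius 8 (perimeter = 2·12·8.000·sin(180°/12) = 49.69 mm); the cube at (-3.5, 14.5) does not reach this height (z outside [3, 6]); Combining (union): the regions partially overlap (shared area 87.65 mm²), so the edge portions inside another operand are dropped and the merged outline is re-measured after clipping — boundary = 55.58 mm. So its perimeter = 55.58 mm. Layer 69 (z = 22.08): the cylinder is absent (z outside [0, 21.5]); the cylinder at (12, -3): section is a regular 12-gon, circumradius r=7 (perimeter = 2·12·7.000·sin(180°/12) = 43.48 mm); the cylinder at (4.5, 2) is absent (z outside [6, 21.5]); the cube at (-3.5, 14.5) is not intersected at this z (z outside [3, 6]); Merging all regions: only the r=7 cylinder at (12, -3) is present, so the union is just that shape — boundary = 43.48 mm. So its perimeter = 43.48 mm. Layer 32 is larger (55.58 vs 43.48 mm).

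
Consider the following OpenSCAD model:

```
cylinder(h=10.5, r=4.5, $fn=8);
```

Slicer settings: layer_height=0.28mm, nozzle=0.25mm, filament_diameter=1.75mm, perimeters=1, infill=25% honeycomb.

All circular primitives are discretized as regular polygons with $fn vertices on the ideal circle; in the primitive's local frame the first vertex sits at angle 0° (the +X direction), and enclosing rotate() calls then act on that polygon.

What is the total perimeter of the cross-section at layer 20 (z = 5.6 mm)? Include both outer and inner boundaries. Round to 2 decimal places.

At z = 5.6 mm: the cylinder: section is a regular 8-gon, circumradius r=4.5 (perimeter = 2·8·4.500·sin(180°/8) = 27.55 mm). Overall, the cross-section is a single solid region. Total boundary length (outer) = 27.55 mm.

27.55 mm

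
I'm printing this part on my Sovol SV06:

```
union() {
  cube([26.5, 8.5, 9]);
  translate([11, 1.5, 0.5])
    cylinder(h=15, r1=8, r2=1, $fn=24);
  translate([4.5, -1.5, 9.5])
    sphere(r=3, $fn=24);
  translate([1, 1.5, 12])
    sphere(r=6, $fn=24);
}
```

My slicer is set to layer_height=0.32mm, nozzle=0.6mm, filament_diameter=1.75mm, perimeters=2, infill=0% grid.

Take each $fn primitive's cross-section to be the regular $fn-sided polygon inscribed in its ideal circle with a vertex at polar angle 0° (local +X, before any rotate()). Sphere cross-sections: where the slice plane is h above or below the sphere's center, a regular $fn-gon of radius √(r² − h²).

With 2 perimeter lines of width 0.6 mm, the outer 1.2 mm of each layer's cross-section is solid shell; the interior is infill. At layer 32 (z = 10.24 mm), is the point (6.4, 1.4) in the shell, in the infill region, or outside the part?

At z = 10.24 mm: the cube is not intersected at this z (z outside [0, 9]); the cone at (11, 1.5): at t=0.649 of its height the radius interpolates to r₁+(r₂−r₁)t = 3.455, giving a regular 24-gon of that circumradius; the sphere at (4.5, -1.5): section is a regular 24-gon, circumradius = √(r²−h²) = √(3²−0.74²) = 2.907; the sphere at (1, 1.5): section is a regular 24-gon, circumradius = √(r²−h²) = √(6²−1.76²) = 5.736; Taking the union: the regions partially overlap (shared area 17.97 mm²), so overlapping operands fuse into one piece — 2 connected regions. Overall, the cross-section has 2 separate islands. The nearest boundary edge runs (6.74, 1.50)→(6.60, 0.49); distance from the point to it = 0.32 mm. (Shell/infill is judged within the island containing the point — the largest one.) The point is inside the cross-section, 0.32 mm from the nearest boundary — within the 1.2 mm shell band (2 × 0.6).

shell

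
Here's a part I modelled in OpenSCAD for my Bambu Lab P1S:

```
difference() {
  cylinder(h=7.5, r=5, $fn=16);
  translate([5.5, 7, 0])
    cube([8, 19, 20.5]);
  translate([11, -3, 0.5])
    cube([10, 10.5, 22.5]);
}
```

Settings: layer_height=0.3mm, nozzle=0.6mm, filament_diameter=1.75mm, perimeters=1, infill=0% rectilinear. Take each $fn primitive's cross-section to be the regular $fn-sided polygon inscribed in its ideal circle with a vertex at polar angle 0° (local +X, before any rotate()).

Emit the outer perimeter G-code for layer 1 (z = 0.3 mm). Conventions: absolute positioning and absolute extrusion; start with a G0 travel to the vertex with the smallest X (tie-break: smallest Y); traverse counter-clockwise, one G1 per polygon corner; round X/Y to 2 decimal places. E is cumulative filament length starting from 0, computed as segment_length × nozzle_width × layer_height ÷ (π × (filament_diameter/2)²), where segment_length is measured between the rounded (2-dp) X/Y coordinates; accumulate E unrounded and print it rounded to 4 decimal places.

At z = 0.3 mm: the cylinder: section is a regular 16-gon, circumradius r=5; the 8×19 cube at (5.5, 7) contributes its full rectangle; the cube at (11, -3) does not reach this height (z outside [0.5, 23]); Subtracting the remaining from the first: starting from the r=5 cylinder, the 8×19 cube at (5.5, 7) misses the remaining region (no effect) — 1 connected region. The outline is a single polygon with 16 vertices. Extrusion per mm of travel: 0.6 × 0.3 / (π × 0.875²) = 0.074835. Accumulating E over each segment gives final E = 2.3365.

G0 X-5.00 Y0.00 Z0.30
G1 X-4.62 Y-1.91 E0.1457
G1 X-3.54 Y-3.54 E0.2921
G1 X-1.91 Y-4.62 E0.4384
G1 X0.00 Y-5.00 E0.5841
G1 X1.91 Y-4.62 E0.7299
G1 X3.54 Y-3.54 E0.8762
G1 X4.62 Y-1.91 E1.0225
G1 X5.00 Y0.00 E1.1683
G1 X4.62 Y1.91 E1.3140
G1 X3.54 Y3.54 E1.4603
G1 X1.91 Y4.62 E1.6066
G1 X0.00 Y5.00 E1.7524
G1 X-1.91 Y4.62 E1.8981
G1 X-3.54 Y3.54 E2.0444
G1 X-4.62 Y1.91 E2.1908
G1 X-5.00 Y0.00 E2.3365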